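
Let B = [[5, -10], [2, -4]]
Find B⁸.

B² = B (a projection; rank 1, trace 1), so B⁸ = B.

[[5, -10], [2, -4]]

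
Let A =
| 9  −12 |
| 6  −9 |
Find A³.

[[81, −108], [54, −81]]

tr A = 0 and det A = −9, so the characteristic polynomial is λ² − (0)λ + (−9) with roots −3 and 3.
Eigenvectors give P = [[−1, 2], [−1, 1]] with P⁻¹ = [[1, −2], [1, −1]], and A = P·diag(−3, 3)·P⁻¹.
Then A³ = P·diag(−27, 27)·P⁻¹ = [[27, 54], [27, 27]] · [[1, −2], [1, −1]] = [[81, −108], [54, −81]].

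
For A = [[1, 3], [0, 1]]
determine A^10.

A = I + N where N = [[0, 3], [0, 0]] is strictly upper-triangular, so N^2 = 0.
(I + N)^10 = I + 10·N = [[1, 30], [0, 1]].

[[1, 30], [0, 1]]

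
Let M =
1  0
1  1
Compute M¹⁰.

M = I + N where N = [[0, 0], [1, 0]] is strictly lower-triangular, so N² = 0.
(I + N)¹⁰ = I + 10·N = [[1, 0], [10, 1]].

[[1, 0], [10, 1]]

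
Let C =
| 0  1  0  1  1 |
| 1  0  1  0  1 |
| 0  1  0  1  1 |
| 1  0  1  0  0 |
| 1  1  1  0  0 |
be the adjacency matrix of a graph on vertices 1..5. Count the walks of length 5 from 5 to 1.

The number of length-5 walks from vertex 5 to vertex 1 is entry (5,1) of C⁵, where C is the adjacency matrix.
C² = [[3, 1, 3, 0, 1], [1, 3, 1, 2, 2], [3, 1, 3, 0, 1], [0, 2, 0, 2, 2], [1, 2, 1, 2, 3]]
C³ = [[2, 7, 2, 6, 7], [7, 4, 7, 2, 5], [2, 7, 2, 6, 7], [6, 2, 6, 0, 2], [7, 5, 7, 2, 4]]
C⁴ = [[20, 11, 20, 4, 11], [11, 19, 11, 14, 18], [20, 11, 20, 4, 11], [4, 14, 4, 12, 14], [11, 18, 11, 14, 19]]
C⁵ = [[26, 51, 26, 40, 51], [51, 40, 51, 22, 41], [26, 51, 26, 40, 51], [40, 22, 40, 8, 22], [51, 41, 51, 22, 40]]

51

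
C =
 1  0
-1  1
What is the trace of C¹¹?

C = I + N where N = [[0, 0], [-1, 0]] is strictly lower-triangular, so N² = 0.
(I + N)¹¹ = I + 11·N = [[1, 0], [-11, 1]].

2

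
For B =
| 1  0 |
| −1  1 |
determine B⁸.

B = I + N where N = [[0, 0], [−1, 0]] is strictly lower-triangular, so N² = 0.
(I + N)⁸ = I + 8·N = [[1, 0], [−8, 1]].

[[1, 0], [−8, 1]]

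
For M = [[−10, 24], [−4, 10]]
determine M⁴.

tr M = 0 and det M = −4, so the characteristic polynomial is λ² − (0)λ + (−4) with roots 2 and −2.
Eigenvectors give P = [[2, 3], [1, 1]] with P⁻¹ = [[−1, 3], [1, −2]], and M = P·diag(2, −2)·P⁻¹.
Then M⁴ = P·diag(16, 16)·P⁻¹ = [[32, 48], [16, 16]] · [[−1, 3], [1, −2]] = [[16, 0], [0, 16]].

[[16, 0], [0, 16]]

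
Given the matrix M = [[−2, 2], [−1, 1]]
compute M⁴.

M² = [[2, −2], [1, −1]]
M³ = [[−2, 2], [−1, 1]]
M⁴ = [[2, −2], [1, −1]]

[[2, −2], [1, −1]]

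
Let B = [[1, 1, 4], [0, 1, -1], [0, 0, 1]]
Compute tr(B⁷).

3

B = I + N where N = [[0, 1, 4], [0, 0, -1], [0, 0, 0]] is strictly upper-triangular, so N³ = 0.
(I + N)⁷ = I + 7·N + 21·N² = [[1, 7, 7], [0, 1, -7], [0, 0, 1]].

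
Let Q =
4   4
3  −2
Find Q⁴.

[[832, 352], [264, 304]]

Q² = [[28, 8], [6, 16]]
Q³ = [[136, 96], [72, −8]]
Q⁴ = [[832, 352], [264, 304]]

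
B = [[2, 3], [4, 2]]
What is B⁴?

[[448, 384], [512, 448]]

B² = [[16, 12], [16, 16]]
B³ = [[80, 72], [96, 80]]
B⁴ = [[448, 384], [512, 448]]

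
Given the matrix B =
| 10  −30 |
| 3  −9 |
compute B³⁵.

B² = B (a projection; rank 1, trace 1), so B³⁵ = B.

[[10, −30], [3, −9]]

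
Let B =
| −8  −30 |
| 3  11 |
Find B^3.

[[−62, −210], [21, 71]]

tr B = 3 and det B = 2, so the characteristic polynomial is λ² − (3)λ + (2) with roots 1 and 2.
Eigenvectors give P = [[10, −3], [−3, 1]] with P⁻¹ = [[1, 3], [3, 10]], and B = P·diag(1, 2)·P⁻¹.
Then B^3 = P·diag(1, 8)·P⁻¹ = [[10, −24], [−3, 8]] · [[1, 3], [3, 10]] = [[−62, −210], [21, 71]].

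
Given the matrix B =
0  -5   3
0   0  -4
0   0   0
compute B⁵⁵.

B is strictly triangular, hence nilpotent: B³ = 0, so B⁵⁵ = 0.

[[0, 0, 0], [0, 0, 0], [0, 0, 0]]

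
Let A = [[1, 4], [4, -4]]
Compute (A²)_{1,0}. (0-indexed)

-12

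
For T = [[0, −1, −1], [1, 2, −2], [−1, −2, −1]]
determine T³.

T² = [[0, 0, 3], [4, 7, −3], [−1, −1, 6]]
T³ = [[−3, −6, −3], [10, 16, −15], [−7, −13, −3]]

[[−3, −6, −3], [10, 16, −15], [−7, −13, −3]]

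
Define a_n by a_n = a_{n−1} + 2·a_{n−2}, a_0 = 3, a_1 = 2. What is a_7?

212

With companion matrix Q = [[1, 2], [1, 0]], [a_n, a_{n−1}]ᵀ = Q·[a_{n−1}, a_{n−2}]ᵀ, so [a_7, a_6]ᵀ = Q⁶·[a_1, a_0]ᵀ.
Q⁶ = [[43, 42], [21, 22]], giving [a_7, a_6]ᵀ = [[212], [108]].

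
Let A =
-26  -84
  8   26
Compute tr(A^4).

32

tr A = 0 and det A = -4, so the characteristic polynomial is λ² − (0)λ + (-4) with roots -2 and 2.
Eigenvectors give P = [[-7, 3], [2, -1]] with P⁻¹ = [[-1, -3], [-2, -7]], and A = P·diag(-2, 2)·P⁻¹.
Then A^4 = P·diag(16, 16)·P⁻¹ = [[-112, 48], [32, -16]] · [[-1, -3], [-2, -7]] = [[16, 0], [0, 16]].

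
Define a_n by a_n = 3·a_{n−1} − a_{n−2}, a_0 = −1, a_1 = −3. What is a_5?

−144

With companion matrix M = [[3, −1], [1, 0]], [a_n, a_{n−1}]ᵀ = M·[a_{n−1}, a_{n−2}]ᵀ, so [a_5, a_4]ᵀ = M^4·[a_1, a_0]ᵀ.
M^4 = [[55, −21], [21, −8]], giving [a_5, a_4]ᵀ = [[−144], [−55]].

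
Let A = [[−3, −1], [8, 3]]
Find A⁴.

A² = I (check: tr A = 0 and det A = −1), so A⁴ = I since 4 is even.

[[1, 0], [0, 1]]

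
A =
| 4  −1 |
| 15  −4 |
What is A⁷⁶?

[[1, 0], [0, 1]]

A² = I (check: tr A = 0 and det A = −1), so A⁷⁶ = I since 76 is even.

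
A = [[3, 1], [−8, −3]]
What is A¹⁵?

[[3, 1], [−8, −3]]

A² = I (check: tr A = 0 and det A = −1), so A¹⁵ = A since 15 is odd.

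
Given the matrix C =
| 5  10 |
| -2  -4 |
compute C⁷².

C² = C (a projection; rank 1, trace 1), so C⁷² = C.

[[5, 10], [-2, -4]]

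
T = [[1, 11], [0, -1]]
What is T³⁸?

[[1, 0], [0, 1]]

T² = I (check: tr T = 0 and det T = -1), so T³⁸ = I since 38 is even.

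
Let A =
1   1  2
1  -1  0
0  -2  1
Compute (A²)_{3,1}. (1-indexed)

-2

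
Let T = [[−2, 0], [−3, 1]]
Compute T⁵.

tr T = −1 and det T = −2, so the characteristic polynomial is λ² − (−1)λ + (−2) with roots −2 and 1.
Eigenvectors give P = [[−1, 0], [−1, −1]] with P⁻¹ = [[−1, 0], [1, −1]], and T = P·diag(−2, 1)·P⁻¹.
Then T⁵ = P·diag(−32, 1)·P⁻¹ = [[32, 0], [32, −1]] · [[−1, 0], [1, −1]] = [[−32, 0], [−33, 1]].

[[−32, 0], [−33, 1]]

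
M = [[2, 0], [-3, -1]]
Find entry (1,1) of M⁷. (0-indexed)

tr M = 1 and det M = -2, so the characteristic polynomial is λ² − (1)λ + (-2) with roots 2 and -1.
Eigenvectors give P = [[1, 0], [-1, 1]] with P⁻¹ = [[1, 0], [1, 1]], and M = P·diag(2, -1)·P⁻¹.
Then M⁷ = P·diag(128, -1)·P⁻¹ = [[128, 0], [-128, -1]] · [[1, 0], [1, 1]] = [[128, 0], [-129, -1]].

-1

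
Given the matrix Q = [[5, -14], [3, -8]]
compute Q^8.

[[-1529, 3570], [-765, 1786]]

tr Q = -3 and det Q = 2, so the characteristic polynomial is λ² − (-3)λ + (2) with roots -1 and -2.
Eigenvectors give P = [[-7, 2], [-3, 1]] with P⁻¹ = [[-1, 2], [-3, 7]], and Q = P·diag(-1, -2)·P⁻¹.
Then Q^8 = P·diag(1, 256)·P⁻¹ = [[-7, 512], [-3, 256]] · [[-1, 2], [-3, 7]] = [[-1529, 3570], [-765, 1786]].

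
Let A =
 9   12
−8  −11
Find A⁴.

[[−159, −240], [160, 241]]

tr A = −2 and det A = −3, so the characteristic polynomial is λ² − (−2)λ + (−3) with roots −3 and 1.
Eigenvectors give P = [[−1, 3], [1, −2]] with P⁻¹ = [[2, 3], [1, 1]], and A = P·diag(−3, 1)·P⁻¹.
Then A⁴ = P·diag(81, 1)·P⁻¹ = [[−81, 3], [81, −2]] · [[2, 3], [1, 1]] = [[−159, −240], [160, 241]].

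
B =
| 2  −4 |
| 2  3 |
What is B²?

[[−4, −20], [10, 1]]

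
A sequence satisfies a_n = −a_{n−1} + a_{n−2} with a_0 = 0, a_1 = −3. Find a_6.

With companion matrix T = [[−1, 1], [1, 0]], [a_n, a_{n−1}]ᵀ = T·[a_{n−1}, a_{n−2}]ᵀ, so [a_6, a_5]ᵀ = T^5·[a_1, a_0]ᵀ.
T^5 = [[−8, 5], [5, −3]], giving [a_6, a_5]ᵀ = [[24], [−15]].

24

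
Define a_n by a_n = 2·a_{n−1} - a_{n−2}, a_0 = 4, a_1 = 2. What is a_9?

-14

With companion matrix M = [[2, -1], [1, 0]], [a_n, a_{n−1}]ᵀ = M·[a_{n−1}, a_{n−2}]ᵀ, so [a_9, a_8]ᵀ = M^8·[a_1, a_0]ᵀ.
M^8 = [[9, -8], [8, -7]], giving [a_9, a_8]ᵀ = [[-14], [-12]].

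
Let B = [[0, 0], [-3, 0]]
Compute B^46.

[[0, 0], [0, 0]]

B is strictly triangular, hence nilpotent: B^2 = 0, so B^46 = 0.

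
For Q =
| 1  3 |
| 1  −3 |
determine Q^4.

Q^2 = [[4, −6], [−2, 12]]
Q^3 = [[−2, 30], [10, −42]]
Q^4 = [[28, −96], [−32, 156]]

[[28, −96], [−32, 156]]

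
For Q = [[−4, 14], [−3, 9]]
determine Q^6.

tr Q = 5 and det Q = 6, so the characteristic polynomial is λ² − (5)λ + (6) with roots 3 and 2.
Eigenvectors give P = [[2, 7], [1, 3]] with P⁻¹ = [[−3, 7], [1, −2]], and Q = P·diag(3, 2)·P⁻¹.
Then Q^6 = P·diag(729, 64)·P⁻¹ = [[1458, 448], [729, 192]] · [[−3, 7], [1, −2]] = [[−3926, 9310], [−1995, 4719]].

[[−3926, 9310], [−1995, 4719]]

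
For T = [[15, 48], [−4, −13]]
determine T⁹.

tr T = 2 and det T = −3, so the characteristic polynomial is λ² − (2)λ + (−3) with roots −1 and 3.
Eigenvectors give P = [[−3, −4], [1, 1]] with P⁻¹ = [[1, 4], [−1, −3]], and T = P·diag(−1, 3)·P⁻¹.
Then T⁹ = P·diag(−1, 19683)·P⁻¹ = [[3, −78732], [−1, 19683]] · [[1, 4], [−1, −3]] = [[78735, 236208], [−19684, −59053]].

[[78735, 236208], [−19684, −59053]]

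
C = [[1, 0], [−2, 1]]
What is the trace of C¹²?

C = I + N where N = [[0, 0], [−2, 0]] is strictly lower-triangular, so N² = 0.
(I + N)¹² = I + 12·N = [[1, 0], [−24, 1]].

2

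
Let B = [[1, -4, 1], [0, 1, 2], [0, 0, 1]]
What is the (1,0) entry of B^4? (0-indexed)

B = I + N where N = [[0, -4, 1], [0, 0, 2], [0, 0, 0]] is strictly upper-triangular, so N^3 = 0.
(I + N)^4 = I + 4·N + 6·N^2 = [[1, -16, -44], [0, 1, 8], [0, 0, 1]].

0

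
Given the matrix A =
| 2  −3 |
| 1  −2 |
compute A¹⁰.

[[1, 0], [0, 1]]

A² = I (check: tr A = 0 and det A = −1), so A¹⁰ = I since 10 is even.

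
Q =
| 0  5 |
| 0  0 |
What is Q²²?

Q is strictly triangular, hence nilpotent: Q² = 0, so Q²² = 0.

[[0, 0], [0, 0]]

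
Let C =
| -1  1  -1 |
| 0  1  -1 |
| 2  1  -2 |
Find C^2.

[[-1, -1, 2], [-2, 0, 1], [-6, 1, 1]]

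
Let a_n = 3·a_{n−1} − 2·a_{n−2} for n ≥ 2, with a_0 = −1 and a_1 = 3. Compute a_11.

With companion matrix C = [[3, −2], [1, 0]], [a_n, a_{n−1}]ᵀ = C·[a_{n−1}, a_{n−2}]ᵀ, so [a_11, a_10]ᵀ = C^10·[a_1, a_0]ᵀ.
C^10 = [[2047, −2046], [1023, −1022]], giving [a_11, a_10]ᵀ = [[8187], [4091]].

8187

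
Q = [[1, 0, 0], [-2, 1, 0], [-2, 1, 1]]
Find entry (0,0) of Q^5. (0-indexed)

1

Q = I + N where N = [[0, 0, 0], [-2, 0, 0], [-2, 1, 0]] is strictly lower-triangular, so N^3 = 0.
(I + N)^5 = I + 5·N + 10·N^2 = [[1, 0, 0], [-10, 1, 0], [-30, 5, 1]].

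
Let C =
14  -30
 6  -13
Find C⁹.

tr C = 1 and det C = -2, so the characteristic polynomial is λ² − (1)λ + (-2) with roots -1 and 2.
Eigenvectors give P = [[-2, 5], [-1, 2]] with P⁻¹ = [[2, -5], [1, -2]], and C = P·diag(-1, 2)·P⁻¹.
Then C⁹ = P·diag(-1, 512)·P⁻¹ = [[2, 2560], [1, 1024]] · [[2, -5], [1, -2]] = [[2564, -5130], [1026, -2053]].

[[2564, -5130], [1026, -2053]]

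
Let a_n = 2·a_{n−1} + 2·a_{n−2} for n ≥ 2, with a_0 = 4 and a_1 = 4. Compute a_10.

46336

With companion matrix A = [[2, 2], [1, 0]], [a_n, a_{n−1}]ᵀ = A·[a_{n−1}, a_{n−2}]ᵀ, so [a_10, a_9]ᵀ = A⁹·[a_1, a_0]ᵀ.
A⁹ = [[6688, 4896], [2448, 1792]], giving [a_10, a_9]ᵀ = [[46336], [16960]].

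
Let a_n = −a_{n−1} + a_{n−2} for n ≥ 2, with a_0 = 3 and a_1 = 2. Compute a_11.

With companion matrix T = [[−1, 1], [1, 0]], [a_n, a_{n−1}]ᵀ = T·[a_{n−1}, a_{n−2}]ᵀ, so [a_11, a_10]ᵀ = T^10·[a_1, a_0]ᵀ.
T^10 = [[89, −55], [−55, 34]], giving [a_11, a_10]ᵀ = [[13], [−8]].

13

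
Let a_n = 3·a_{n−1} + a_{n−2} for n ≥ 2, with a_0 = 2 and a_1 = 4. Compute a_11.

651598

With companion matrix B = [[3, 1], [1, 0]], [a_n, a_{n−1}]ᵀ = B·[a_{n−1}, a_{n−2}]ᵀ, so [a_11, a_10]ᵀ = B^10·[a_1, a_0]ᵀ.
B^10 = [[141481, 42837], [42837, 12970]], giving [a_11, a_10]ᵀ = [[651598], [197288]].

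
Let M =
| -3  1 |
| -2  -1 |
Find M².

[[7, -4], [8, -1]]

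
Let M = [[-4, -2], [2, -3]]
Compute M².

[[12, 14], [-14, 5]]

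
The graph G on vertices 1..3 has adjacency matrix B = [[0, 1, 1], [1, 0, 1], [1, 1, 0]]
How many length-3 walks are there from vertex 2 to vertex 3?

The number of length-3 walks from vertex 2 to vertex 3 is entry (2,3) of B^3, where B is the adjacency matrix.
B^2 = [[2, 1, 1], [1, 2, 1], [1, 1, 2]]
B^3 = [[2, 3, 3], [3, 2, 3], [3, 3, 2]]

3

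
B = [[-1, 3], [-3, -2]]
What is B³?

[[35, -6], [6, 37]]

B² = [[-8, -9], [9, -5]]
B³ = [[35, -6], [6, 37]]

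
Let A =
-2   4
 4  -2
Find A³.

[[-104, 112], [112, -104]]

A² = [[20, -16], [-16, 20]]
A³ = [[-104, 112], [112, -104]]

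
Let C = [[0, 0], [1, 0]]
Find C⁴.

C is strictly triangular, hence nilpotent: C² = 0, so C⁴ = 0.

[[0, 0], [0, 0]]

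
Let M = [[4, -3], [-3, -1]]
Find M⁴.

[[706, -315], [-315, 181]]

M² = [[25, -9], [-9, 10]]
M³ = [[127, -66], [-66, 17]]
M⁴ = [[706, -315], [-315, 181]]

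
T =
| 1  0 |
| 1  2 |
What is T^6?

[[1, 0], [63, 64]]

tr T = 3 and det T = 2, so the characteristic polynomial is λ² − (3)λ + (2) with roots 1 and 2.
Eigenvectors give P = [[-1, 0], [1, 1]] with P⁻¹ = [[-1, 0], [1, 1]], and T = P·diag(1, 2)·P⁻¹.
Then T^6 = P·diag(1, 64)·P⁻¹ = [[-1, 0], [1, 64]] · [[-1, 0], [1, 1]] = [[1, 0], [63, 64]].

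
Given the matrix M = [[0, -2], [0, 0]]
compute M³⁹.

M is strictly triangular, hence nilpotent: M² = 0, so M³⁹ = 0.

[[0, 0], [0, 0]]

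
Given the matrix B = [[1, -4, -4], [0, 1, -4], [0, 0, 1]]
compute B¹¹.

[[1, -44, 836], [0, 1, -44], [0, 0, 1]]

B = I + N where N = [[0, -4, -4], [0, 0, -4], [0, 0, 0]] is strictly upper-triangular, so N³ = 0.
(I + N)¹¹ = I + 11·N + 55·N² = [[1, -44, 836], [0, 1, -44], [0, 0, 1]].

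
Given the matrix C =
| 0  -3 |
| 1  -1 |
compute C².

[[-3, 3], [-1, -2]]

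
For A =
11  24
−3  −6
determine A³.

[[179, 456], [−57, −144]]

tr A = 5 and det A = 6, so the characteristic polynomial is λ² − (5)λ + (6) with roots 2 and 3.
Eigenvectors give P = [[8, 3], [−3, −1]] with P⁻¹ = [[−1, −3], [3, 8]], and A = P·diag(2, 3)·P⁻¹.
Then A³ = P·diag(8, 27)·P⁻¹ = [[64, 81], [−24, −27]] · [[−1, −3], [3, 8]] = [[179, 456], [−57, −144]].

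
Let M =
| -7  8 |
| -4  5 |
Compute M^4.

tr M = -2 and det M = -3, so the characteristic polynomial is λ² − (-2)λ + (-3) with roots -3 and 1.
Eigenvectors give P = [[2, 1], [1, 1]] with P⁻¹ = [[1, -1], [-1, 2]], and M = P·diag(-3, 1)·P⁻¹.
Then M^4 = P·diag(81, 1)·P⁻¹ = [[162, 1], [81, 1]] · [[1, -1], [-1, 2]] = [[161, -160], [80, -79]].

[[161, -160], [80, -79]]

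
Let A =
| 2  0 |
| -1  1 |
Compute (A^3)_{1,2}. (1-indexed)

tr A = 3 and det A = 2, so the characteristic polynomial is λ² − (3)λ + (2) with roots 1 and 2.
Eigenvectors give P = [[0, 1], [1, -1]] with P⁻¹ = [[1, 1], [1, 0]], and A = P·diag(1, 2)·P⁻¹.
Then A^3 = P·diag(1, 8)·P⁻¹ = [[0, 8], [1, -8]] · [[1, 1], [1, 0]] = [[8, 0], [-7, 1]].

0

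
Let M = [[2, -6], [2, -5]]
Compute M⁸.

tr M = -3 and det M = 2, so the characteristic polynomial is λ² − (-3)λ + (2) with roots -2 and -1.
Eigenvectors give P = [[3, 2], [2, 1]] with P⁻¹ = [[-1, 2], [2, -3]], and M = P·diag(-2, -1)·P⁻¹.
Then M⁸ = P·diag(256, 1)·P⁻¹ = [[768, 2], [512, 1]] · [[-1, 2], [2, -3]] = [[-764, 1530], [-510, 1021]].

[[-764, 1530], [-510, 1021]]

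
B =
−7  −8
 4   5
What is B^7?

tr B = −2 and det B = −3, so the characteristic polynomial is λ² − (−2)λ + (−3) with roots 1 and −3.
Eigenvectors give P = [[−1, 2], [1, −1]] with P⁻¹ = [[1, 2], [1, 1]], and B = P·diag(1, −3)·P⁻¹.
Then B^7 = P·diag(1, −2187)·P⁻¹ = [[−1, −4374], [1, 2187]] · [[1, 2], [1, 1]] = [[−4375, −4376], [2188, 2189]].

[[−4375, −4376], [2188, 2189]]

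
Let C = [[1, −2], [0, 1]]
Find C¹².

C = I + N where N = [[0, −2], [0, 0]] is strictly upper-triangular, so N² = 0.
(I + N)¹² = I + 12·N = [[1, −24], [0, 1]].

[[1, −24], [0, 1]]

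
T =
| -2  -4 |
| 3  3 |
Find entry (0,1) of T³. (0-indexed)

T² = [[-8, -4], [3, -3]]
T³ = [[4, 20], [-15, -21]]

20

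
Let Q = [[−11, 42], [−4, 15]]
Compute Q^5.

[[−1451, 5082], [−484, 1695]]

tr Q = 4 and det Q = 3, so the characteristic polynomial is λ² − (4)λ + (3) with roots 3 and 1.
Eigenvectors give P = [[3, 7], [1, 2]] with P⁻¹ = [[−2, 7], [1, −3]], and Q = P·diag(3, 1)·P⁻¹.
Then Q^5 = P·diag(243, 1)·P⁻¹ = [[729, 7], [243, 2]] · [[−2, 7], [1, −3]] = [[−1451, 5082], [−484, 1695]].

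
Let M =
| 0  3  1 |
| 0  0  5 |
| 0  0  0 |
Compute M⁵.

[[0, 0, 0], [0, 0, 0], [0, 0, 0]]

M is strictly triangular, hence nilpotent: M³ = 0, so M⁵ = 0.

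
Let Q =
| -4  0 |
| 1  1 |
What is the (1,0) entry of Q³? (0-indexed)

Q² = [[16, 0], [-3, 1]]
Q³ = [[-64, 0], [13, 1]]

13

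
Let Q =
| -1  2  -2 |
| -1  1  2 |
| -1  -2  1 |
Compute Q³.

Q² = [[1, 4, 4], [-2, -5, 6], [2, -6, -1]]
Q³ = [[-9, -2, 10], [1, -21, 0], [5, 0, -17]]

[[-9, -2, 10], [1, -21, 0], [5, 0, -17]]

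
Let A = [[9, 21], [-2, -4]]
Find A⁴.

tr A = 5 and det A = 6, so the characteristic polynomial is λ² − (5)λ + (6) with roots 2 and 3.
Eigenvectors give P = [[-3, 7], [1, -2]] with P⁻¹ = [[2, 7], [1, 3]], and A = P·diag(2, 3)·P⁻¹.
Then A⁴ = P·diag(16, 81)·P⁻¹ = [[-48, 567], [16, -162]] · [[2, 7], [1, 3]] = [[471, 1365], [-130, -374]].

[[471, 1365], [-130, -374]]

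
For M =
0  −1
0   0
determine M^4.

[[0, 0], [0, 0]]

M is strictly triangular, hence nilpotent: M^2 = 0, so M^4 = 0.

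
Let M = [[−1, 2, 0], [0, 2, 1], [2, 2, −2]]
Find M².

[[1, 2, 2], [2, 6, 0], [−6, 4, 6]]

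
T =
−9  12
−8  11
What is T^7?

tr T = 2 and det T = −3, so the characteristic polynomial is λ² − (2)λ + (−3) with roots 3 and −1.
Eigenvectors give P = [[−1, 3], [−1, 2]] with P⁻¹ = [[2, −3], [1, −1]], and T = P·diag(3, −1)·P⁻¹.
Then T^7 = P·diag(2187, −1)·P⁻¹ = [[−2187, −3], [−2187, −2]] · [[2, −3], [1, −1]] = [[−4377, 6564], [−4376, 6563]].

[[−4377, 6564], [−4376, 6563]]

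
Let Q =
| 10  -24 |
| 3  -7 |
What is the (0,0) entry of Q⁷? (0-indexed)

tr Q = 3 and det Q = 2, so the characteristic polynomial is λ² − (3)λ + (2) with roots 1 and 2.
Eigenvectors give P = [[-8, 3], [-3, 1]] with P⁻¹ = [[1, -3], [3, -8]], and Q = P·diag(1, 2)·P⁻¹.
Then Q⁷ = P·diag(1, 128)·P⁻¹ = [[-8, 384], [-3, 128]] · [[1, -3], [3, -8]] = [[1144, -3048], [381, -1015]].

1144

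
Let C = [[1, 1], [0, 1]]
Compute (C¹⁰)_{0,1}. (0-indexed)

10

C = I + N where N = [[0, 1], [0, 0]] is strictly upper-triangular, so N² = 0.
(I + N)¹⁰ = I + 10·N = [[1, 10], [0, 1]].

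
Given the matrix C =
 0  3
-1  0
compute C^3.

[[0, -9], [3, 0]]

C^2 = [[-3, 0], [0, -3]]
C^3 = [[0, -9], [3, 0]]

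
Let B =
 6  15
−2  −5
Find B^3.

B² = B (a projection; rank 1, trace 1), so B^3 = B.

[[6, 15], [−2, −5]]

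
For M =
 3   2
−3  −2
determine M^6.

[[3, 2], [−3, −2]]

M² = M (a projection; rank 1, trace 1), so M^6 = M.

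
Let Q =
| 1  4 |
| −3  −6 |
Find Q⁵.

[[601, 844], [−633, −876]]

tr Q = −5 and det Q = 6, so the characteristic polynomial is λ² − (−5)λ + (6) with roots −3 and −2.
Eigenvectors give P = [[−1, 4], [1, −3]] with P⁻¹ = [[3, 4], [1, 1]], and Q = P·diag(−3, −2)·P⁻¹.
Then Q⁵ = P·diag(−243, −32)·P⁻¹ = [[243, −128], [−243, 96]] · [[3, 4], [1, 1]] = [[601, 844], [−633, −876]].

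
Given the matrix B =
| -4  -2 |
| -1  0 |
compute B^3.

B^2 = [[18, 8], [4, 2]]
B^3 = [[-80, -36], [-18, -8]]

[[-80, -36], [-18, -8]]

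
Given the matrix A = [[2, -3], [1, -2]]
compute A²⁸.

A² = I (check: tr A = 0 and det A = -1), so A²⁸ = I since 28 is even.

[[1, 0], [0, 1]]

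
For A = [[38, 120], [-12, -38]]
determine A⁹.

[[9728, 30720], [-3072, -9728]]

tr A = 0 and det A = -4, so the characteristic polynomial is λ² − (0)λ + (-4) with roots 2 and -2.
Eigenvectors give P = [[10, -3], [-3, 1]] with P⁻¹ = [[1, 3], [3, 10]], and A = P·diag(2, -2)·P⁻¹.
Then A⁹ = P·diag(512, -512)·P⁻¹ = [[5120, 1536], [-1536, -512]] · [[1, 3], [3, 10]] = [[9728, 30720], [-3072, -9728]].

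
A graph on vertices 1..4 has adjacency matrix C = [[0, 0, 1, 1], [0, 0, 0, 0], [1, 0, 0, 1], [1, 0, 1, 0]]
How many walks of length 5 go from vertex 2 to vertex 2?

The number of length-5 walks from vertex 2 to vertex 2 is entry (2,2) of C^5, where C is the adjacency matrix.
C^2 = [[2, 0, 1, 1], [0, 0, 0, 0], [1, 0, 2, 1], [1, 0, 1, 2]]
C^3 = [[2, 0, 3, 3], [0, 0, 0, 0], [3, 0, 2, 3], [3, 0, 3, 2]]
C^4 = [[6, 0, 5, 5], [0, 0, 0, 0], [5, 0, 6, 5], [5, 0, 5, 6]]
C^5 = [[10, 0, 11, 11], [0, 0, 0, 0], [11, 0, 10, 11], [11, 0, 11, 10]]

0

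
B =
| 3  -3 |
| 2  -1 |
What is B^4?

B^2 = [[3, -6], [4, -5]]
B^3 = [[-3, -3], [2, -7]]
B^4 = [[-15, 12], [-8, 1]]

[[-15, 12], [-8, 1]]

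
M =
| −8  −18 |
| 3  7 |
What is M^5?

[[−98, −198], [33, 67]]

tr M = −1 and det M = −2, so the characteristic polynomial is λ² − (−1)λ + (−2) with roots 1 and −2.
Eigenvectors give P = [[−2, 3], [1, −1]] with P⁻¹ = [[1, 3], [1, 2]], and M = P·diag(1, −2)·P⁻¹.
Then M^5 = P·diag(1, −32)·P⁻¹ = [[−2, −96], [1, 32]] · [[1, 3], [1, 2]] = [[−98, −198], [33, 67]].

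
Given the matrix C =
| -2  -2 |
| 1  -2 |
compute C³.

C² = [[2, 8], [-4, 2]]
C³ = [[4, -20], [10, 4]]

[[4, -20], [10, 4]]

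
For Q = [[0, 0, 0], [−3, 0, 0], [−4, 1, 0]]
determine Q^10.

[[0, 0, 0], [0, 0, 0], [0, 0, 0]]

Q is strictly triangular, hence nilpotent: Q^3 = 0, so Q^10 = 0.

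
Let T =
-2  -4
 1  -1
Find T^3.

[[12, -12], [3, 15]]

T^2 = [[0, 12], [-3, -3]]
T^3 = [[12, -12], [3, 15]]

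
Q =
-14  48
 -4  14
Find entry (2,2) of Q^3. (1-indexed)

56

tr Q = 0 and det Q = -4, so the characteristic polynomial is λ² − (0)λ + (-4) with roots 2 and -2.
Eigenvectors give P = [[3, 4], [1, 1]] with P⁻¹ = [[-1, 4], [1, -3]], and Q = P·diag(2, -2)·P⁻¹.
Then Q^3 = P·diag(8, -8)·P⁻¹ = [[24, -32], [8, -8]] · [[-1, 4], [1, -3]] = [[-56, 192], [-16, 56]].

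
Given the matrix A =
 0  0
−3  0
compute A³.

[[0, 0], [0, 0]]

A is strictly triangular, hence nilpotent: A² = 0, so A³ = 0.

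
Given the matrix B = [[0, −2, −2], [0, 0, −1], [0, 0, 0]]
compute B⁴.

B is strictly triangular, hence nilpotent: B³ = 0, so B⁴ = 0.

[[0, 0, 0], [0, 0, 0], [0, 0, 0]]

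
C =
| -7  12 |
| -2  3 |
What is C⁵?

[[-727, 1452], [-242, 483]]

tr C = -4 and det C = 3, so the characteristic polynomial is λ² − (-4)λ + (3) with roots -3 and -1.
Eigenvectors give P = [[3, 2], [1, 1]] with P⁻¹ = [[1, -2], [-1, 3]], and C = P·diag(-3, -1)·P⁻¹.
Then C⁵ = P·diag(-243, -1)·P⁻¹ = [[-729, -2], [-243, -1]] · [[1, -2], [-1, 3]] = [[-727, 1452], [-242, 483]].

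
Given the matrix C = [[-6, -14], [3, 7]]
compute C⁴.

[[-6, -14], [3, 7]]

C² = C (a projection; rank 1, trace 1), so C⁴ = C.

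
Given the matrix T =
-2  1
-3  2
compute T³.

[[-2, 1], [-3, 2]]

T² = [[1, 0], [0, 1]]
T³ = [[-2, 1], [-3, 2]]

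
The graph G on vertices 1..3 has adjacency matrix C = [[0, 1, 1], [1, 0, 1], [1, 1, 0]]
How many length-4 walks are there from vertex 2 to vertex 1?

The number of length-4 walks from vertex 2 to vertex 1 is entry (2,1) of C⁴, where C is the adjacency matrix.
C² = [[2, 1, 1], [1, 2, 1], [1, 1, 2]]
C³ = [[2, 3, 3], [3, 2, 3], [3, 3, 2]]
C⁴ = [[6, 5, 5], [5, 6, 5], [5, 5, 6]]

5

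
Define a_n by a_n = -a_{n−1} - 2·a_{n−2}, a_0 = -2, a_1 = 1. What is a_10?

With companion matrix Q = [[-1, -2], [1, 0]], [a_n, a_{n−1}]ᵀ = Q·[a_{n−1}, a_{n−2}]ᵀ, so [a_10, a_9]ᵀ = Q^9·[a_1, a_0]ᵀ.
Q^9 = [[11, 34], [-17, -6]], giving [a_10, a_9]ᵀ = [[-57], [-5]].

-57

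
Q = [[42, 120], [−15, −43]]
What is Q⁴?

tr Q = −1 and det Q = −6, so the characteristic polynomial is λ² − (−1)λ + (−6) with roots −3 and 2.
Eigenvectors give P = [[−8, 3], [3, −1]] with P⁻¹ = [[1, 3], [3, 8]], and Q = P·diag(−3, 2)·P⁻¹.
Then Q⁴ = P·diag(81, 16)·P⁻¹ = [[−648, 48], [243, −16]] · [[1, 3], [3, 8]] = [[−504, −1560], [195, 601]].

[[−504, −1560], [195, 601]]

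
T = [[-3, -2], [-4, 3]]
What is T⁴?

[[289, 0], [0, 289]]

T² = [[17, 0], [0, 17]]
T³ = [[-51, -34], [-68, 51]]
T⁴ = [[289, 0], [0, 289]]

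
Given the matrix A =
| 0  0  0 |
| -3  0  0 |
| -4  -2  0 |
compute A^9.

A is strictly triangular, hence nilpotent: A^3 = 0, so A^9 = 0.

[[0, 0, 0], [0, 0, 0], [0, 0, 0]]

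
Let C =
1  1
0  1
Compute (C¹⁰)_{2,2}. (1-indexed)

1

C = I + N where N = [[0, 1], [0, 0]] is strictly upper-triangular, so N² = 0.
(I + N)¹⁰ = I + 10·N = [[1, 10], [0, 1]].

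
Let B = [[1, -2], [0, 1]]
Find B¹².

[[1, -24], [0, 1]]

B = I + N where N = [[0, -2], [0, 0]] is strictly upper-triangular, so N² = 0.
(I + N)¹² = I + 12·N = [[1, -24], [0, 1]].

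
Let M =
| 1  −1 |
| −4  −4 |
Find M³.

[[−7, −17], [−68, −92]]

M² = [[5, 3], [12, 20]]
M³ = [[−7, −17], [−68, −92]]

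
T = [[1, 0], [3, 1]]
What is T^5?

[[1, 0], [15, 1]]

T = I + N where N = [[0, 0], [3, 0]] is strictly lower-triangular, so N^2 = 0.
(I + N)^5 = I + 5·N = [[1, 0], [15, 1]].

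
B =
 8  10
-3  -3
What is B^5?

[[1298, 2110], [-633, -1023]]

tr B = 5 and det B = 6, so the characteristic polynomial is λ² − (5)λ + (6) with roots 3 and 2.
Eigenvectors give P = [[-2, -5], [1, 3]] with P⁻¹ = [[-3, -5], [1, 2]], and B = P·diag(3, 2)·P⁻¹.
Then B^5 = P·diag(243, 32)·P⁻¹ = [[-486, -160], [243, 96]] · [[-3, -5], [1, 2]] = [[1298, 2110], [-633, -1023]].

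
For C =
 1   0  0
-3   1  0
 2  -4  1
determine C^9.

C = I + N where N = [[0, 0, 0], [-3, 0, 0], [2, -4, 0]] is strictly lower-triangular, so N^3 = 0.
(I + N)^9 = I + 9·N + 36·N^2 = [[1, 0, 0], [-27, 1, 0], [450, -36, 1]].

[[1, 0, 0], [-27, 1, 0], [450, -36, 1]]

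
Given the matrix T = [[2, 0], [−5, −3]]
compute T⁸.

[[256, 0], [6305, 6561]]

tr T = −1 and det T = −6, so the characteristic polynomial is λ² − (−1)λ + (−6) with roots −3 and 2.
Eigenvectors give P = [[0, 1], [−1, −1]] with P⁻¹ = [[−1, −1], [1, 0]], and T = P·diag(−3, 2)·P⁻¹.
Then T⁸ = P·diag(6561, 256)·P⁻¹ = [[0, 256], [−6561, −256]] · [[−1, −1], [1, 0]] = [[256, 0], [6305, 6561]].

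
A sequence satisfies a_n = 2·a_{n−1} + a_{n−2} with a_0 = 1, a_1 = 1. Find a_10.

With companion matrix A = [[2, 1], [1, 0]], [a_n, a_{n−1}]ᵀ = A·[a_{n−1}, a_{n−2}]ᵀ, so [a_10, a_9]ᵀ = A^9·[a_1, a_0]ᵀ.
A^9 = [[2378, 985], [985, 408]], giving [a_10, a_9]ᵀ = [[3363], [1393]].

3363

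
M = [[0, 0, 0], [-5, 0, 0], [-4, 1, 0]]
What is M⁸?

[[0, 0, 0], [0, 0, 0], [0, 0, 0]]

M is strictly triangular, hence nilpotent: M³ = 0, so M⁸ = 0.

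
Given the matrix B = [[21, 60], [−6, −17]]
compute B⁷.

[[21861, 65580], [−6558, −19673]]

tr B = 4 and det B = 3, so the characteristic polynomial is λ² − (4)λ + (3) with roots 1 and 3.
Eigenvectors give P = [[−3, 10], [1, −3]] with P⁻¹ = [[3, 10], [1, 3]], and B = P·diag(1, 3)·P⁻¹.
Then B⁷ = P·diag(1, 2187)·P⁻¹ = [[−3, 21870], [1, −6561]] · [[3, 10], [1, 3]] = [[21861, 65580], [−6558, −19673]].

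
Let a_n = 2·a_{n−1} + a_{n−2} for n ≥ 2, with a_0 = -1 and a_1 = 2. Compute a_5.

46

With companion matrix B = [[2, 1], [1, 0]], [a_n, a_{n−1}]ᵀ = B·[a_{n−1}, a_{n−2}]ᵀ, so [a_5, a_4]ᵀ = B⁴·[a_1, a_0]ᵀ.
B⁴ = [[29, 12], [12, 5]], giving [a_5, a_4]ᵀ = [[46], [19]].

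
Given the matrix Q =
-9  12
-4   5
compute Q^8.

[[26241, -39360], [13120, -19679]]

tr Q = -4 and det Q = 3, so the characteristic polynomial is λ² − (-4)λ + (3) with roots -3 and -1.
Eigenvectors give P = [[2, -3], [1, -2]] with P⁻¹ = [[2, -3], [1, -2]], and Q = P·diag(-3, -1)·P⁻¹.
Then Q^8 = P·diag(6561, 1)·P⁻¹ = [[13122, -3], [6561, -2]] · [[2, -3], [1, -2]] = [[26241, -39360], [13120, -19679]].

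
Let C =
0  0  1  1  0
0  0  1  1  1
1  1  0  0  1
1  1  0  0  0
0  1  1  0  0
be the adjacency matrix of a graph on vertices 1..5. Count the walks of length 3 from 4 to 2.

5

The number of length-3 walks from vertex 4 to vertex 2 is entry (4,2) of C³, where C is the adjacency matrix.
C² = [[2, 2, 0, 0, 1], [2, 3, 1, 0, 1], [0, 1, 3, 2, 1], [0, 0, 2, 2, 1], [1, 1, 1, 1, 2]]
C³ = [[0, 1, 5, 4, 2], [1, 2, 6, 5, 4], [5, 6, 2, 1, 4], [4, 5, 1, 0, 2], [2, 4, 4, 2, 2]]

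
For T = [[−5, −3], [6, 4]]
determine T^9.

[[−1025, −513], [1026, 514]]

tr T = −1 and det T = −2, so the characteristic polynomial is λ² − (−1)λ + (−2) with roots −2 and 1.
Eigenvectors give P = [[1, 1], [−1, −2]] with P⁻¹ = [[2, 1], [−1, −1]], and T = P·diag(−2, 1)·P⁻¹.
Then T^9 = P·diag(−512, 1)·P⁻¹ = [[−512, 1], [512, −2]] · [[2, 1], [−1, −1]] = [[−1025, −513], [1026, 514]].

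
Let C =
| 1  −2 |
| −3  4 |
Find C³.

[[37, −54], [−81, 118]]

C² = [[7, −10], [−15, 22]]
C³ = [[37, −54], [−81, 118]]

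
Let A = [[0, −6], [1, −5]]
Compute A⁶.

tr A = −5 and det A = 6, so the characteristic polynomial is λ² − (−5)λ + (6) with roots −2 and −3.
Eigenvectors give P = [[3, −2], [1, −1]] with P⁻¹ = [[1, −2], [1, −3]], and A = P·diag(−2, −3)·P⁻¹.
Then A⁶ = P·diag(64, 729)·P⁻¹ = [[192, −1458], [64, −729]] · [[1, −2], [1, −3]] = [[−1266, 3990], [−665, 2059]].

[[−1266, 3990], [−665, 2059]]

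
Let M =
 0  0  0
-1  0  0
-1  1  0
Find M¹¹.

[[0, 0, 0], [0, 0, 0], [0, 0, 0]]

M is strictly triangular, hence nilpotent: M³ = 0, so M¹¹ = 0.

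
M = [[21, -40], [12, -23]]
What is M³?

tr M = -2 and det M = -3, so the characteristic polynomial is λ² − (-2)λ + (-3) with roots 1 and -3.
Eigenvectors give P = [[-2, 5], [-1, 3]] with P⁻¹ = [[-3, 5], [-1, 2]], and M = P·diag(1, -3)·P⁻¹.
Then M³ = P·diag(1, -27)·P⁻¹ = [[-2, -135], [-1, -81]] · [[-3, 5], [-1, 2]] = [[141, -280], [84, -167]].

[[141, -280], [84, -167]]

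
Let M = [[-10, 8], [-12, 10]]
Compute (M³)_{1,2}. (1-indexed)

32

tr M = 0 and det M = -4, so the characteristic polynomial is λ² − (0)λ + (-4) with roots 2 and -2.
Eigenvectors give P = [[-2, 1], [-3, 1]] with P⁻¹ = [[1, -1], [3, -2]], and M = P·diag(2, -2)·P⁻¹.
Then M³ = P·diag(8, -8)·P⁻¹ = [[-16, -8], [-24, -8]] · [[1, -1], [3, -2]] = [[-40, 32], [-48, 40]].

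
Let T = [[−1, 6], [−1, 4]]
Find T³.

[[−13, 42], [−7, 22]]

tr T = 3 and det T = 2, so the characteristic polynomial is λ² − (3)λ + (2) with roots 1 and 2.
Eigenvectors give P = [[3, 2], [1, 1]] with P⁻¹ = [[1, −2], [−1, 3]], and T = P·diag(1, 2)·P⁻¹.
Then T³ = P·diag(1, 8)·P⁻¹ = [[3, 16], [1, 8]] · [[1, −2], [−1, 3]] = [[−13, 42], [−7, 22]].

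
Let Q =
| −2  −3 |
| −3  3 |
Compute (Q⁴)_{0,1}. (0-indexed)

−93

Q² = [[13, −3], [−3, 18]]
Q³ = [[−17, −48], [−48, 63]]
Q⁴ = [[178, −93], [−93, 333]]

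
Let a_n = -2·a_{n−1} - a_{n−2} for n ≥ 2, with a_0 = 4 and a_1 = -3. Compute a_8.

-4

With companion matrix T = [[-2, -1], [1, 0]], [a_n, a_{n−1}]ᵀ = T·[a_{n−1}, a_{n−2}]ᵀ, so [a_8, a_7]ᵀ = T⁷·[a_1, a_0]ᵀ.
T⁷ = [[-8, -7], [7, 6]], giving [a_8, a_7]ᵀ = [[-4], [3]].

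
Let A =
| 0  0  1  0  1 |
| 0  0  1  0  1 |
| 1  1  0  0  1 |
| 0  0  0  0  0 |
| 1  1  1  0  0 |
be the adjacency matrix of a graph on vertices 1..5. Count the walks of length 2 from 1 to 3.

The number of length-2 walks from vertex 1 to vertex 3 is entry (1,3) of A², where A is the adjacency matrix.
A² = [[2, 2, 1, 0, 1], [2, 2, 1, 0, 1], [1, 1, 3, 0, 2], [0, 0, 0, 0, 0], [1, 1, 2, 0, 3]]

1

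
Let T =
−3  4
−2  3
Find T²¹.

[[−3, 4], [−2, 3]]

T² = I (check: tr T = 0 and det T = −1), so T²¹ = T since 21 is odd.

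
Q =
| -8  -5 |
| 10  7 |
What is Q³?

[[-62, -35], [70, 43]]

tr Q = -1 and det Q = -6, so the characteristic polynomial is λ² − (-1)λ + (-6) with roots 2 and -3.
Eigenvectors give P = [[-1, -1], [2, 1]] with P⁻¹ = [[1, 1], [-2, -1]], and Q = P·diag(2, -3)·P⁻¹.
Then Q³ = P·diag(8, -27)·P⁻¹ = [[-8, 27], [16, -27]] · [[1, 1], [-2, -1]] = [[-62, -35], [70, 43]].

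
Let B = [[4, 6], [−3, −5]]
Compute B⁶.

[[−62, −126], [63, 127]]

tr B = −1 and det B = −2, so the characteristic polynomial is λ² − (−1)λ + (−2) with roots 1 and −2.
Eigenvectors give P = [[2, 1], [−1, −1]] with P⁻¹ = [[1, 1], [−1, −2]], and B = P·diag(1, −2)·P⁻¹.
Then B⁶ = P·diag(1, 64)·P⁻¹ = [[2, 64], [−1, −64]] · [[1, 1], [−1, −2]] = [[−62, −126], [63, 127]].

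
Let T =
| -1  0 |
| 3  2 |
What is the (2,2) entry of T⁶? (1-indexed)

tr T = 1 and det T = -2, so the characteristic polynomial is λ² − (1)λ + (-2) with roots -1 and 2.
Eigenvectors give P = [[-1, 0], [1, 1]] with P⁻¹ = [[-1, 0], [1, 1]], and T = P·diag(-1, 2)·P⁻¹.
Then T⁶ = P·diag(1, 64)·P⁻¹ = [[-1, 0], [1, 64]] · [[-1, 0], [1, 1]] = [[1, 0], [63, 64]].

64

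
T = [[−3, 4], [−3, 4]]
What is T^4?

[[−3, 4], [−3, 4]]

T² = T (a projection; rank 1, trace 1), so T^4 = T.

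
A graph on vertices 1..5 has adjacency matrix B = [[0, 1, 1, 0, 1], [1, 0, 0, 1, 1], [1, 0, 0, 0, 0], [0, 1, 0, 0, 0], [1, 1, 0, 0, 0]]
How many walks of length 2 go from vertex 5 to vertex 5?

The number of length-2 walks from vertex 5 to vertex 5 is entry (5,5) of B², where B is the adjacency matrix.
B² = [[3, 1, 0, 1, 1], [1, 3, 1, 0, 1], [0, 1, 1, 0, 1], [1, 0, 0, 1, 1], [1, 1, 1, 1, 2]]

2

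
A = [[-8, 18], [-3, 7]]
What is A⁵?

[[-98, 198], [-33, 67]]

tr A = -1 and det A = -2, so the characteristic polynomial is λ² − (-1)λ + (-2) with roots 1 and -2.
Eigenvectors give P = [[-2, 3], [-1, 1]] with P⁻¹ = [[1, -3], [1, -2]], and A = P·diag(1, -2)·P⁻¹.
Then A⁵ = P·diag(1, -32)·P⁻¹ = [[-2, -96], [-1, -32]] · [[1, -3], [1, -2]] = [[-98, 198], [-33, 67]].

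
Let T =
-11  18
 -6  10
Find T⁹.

[[-2051, 3078], [-1026, 1540]]

tr T = -1 and det T = -2, so the characteristic polynomial is λ² − (-1)λ + (-2) with roots 1 and -2.
Eigenvectors give P = [[3, 2], [2, 1]] with P⁻¹ = [[-1, 2], [2, -3]], and T = P·diag(1, -2)·P⁻¹.
Then T⁹ = P·diag(1, -512)·P⁻¹ = [[3, -1024], [2, -512]] · [[-1, 2], [2, -3]] = [[-2051, 3078], [-1026, 1540]].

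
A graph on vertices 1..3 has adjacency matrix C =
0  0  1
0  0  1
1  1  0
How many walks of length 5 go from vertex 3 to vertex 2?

The number of length-5 walks from vertex 3 to vertex 2 is entry (3,2) of C^5, where C is the adjacency matrix.
C^2 = [[1, 1, 0], [1, 1, 0], [0, 0, 2]]
C^3 = [[0, 0, 2], [0, 0, 2], [2, 2, 0]]
C^4 = [[2, 2, 0], [2, 2, 0], [0, 0, 4]]
C^5 = [[0, 0, 4], [0, 0, 4], [4, 4, 0]]

4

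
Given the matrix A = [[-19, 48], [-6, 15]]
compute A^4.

tr A = -4 and det A = 3, so the characteristic polynomial is λ² − (-4)λ + (3) with roots -3 and -1.
Eigenvectors give P = [[3, -8], [1, -3]] with P⁻¹ = [[3, -8], [1, -3]], and A = P·diag(-3, -1)·P⁻¹.
Then A^4 = P·diag(81, 1)·P⁻¹ = [[243, -8], [81, -3]] · [[3, -8], [1, -3]] = [[721, -1920], [240, -639]].

[[721, -1920], [240, -639]]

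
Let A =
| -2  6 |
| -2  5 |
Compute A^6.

tr A = 3 and det A = 2, so the characteristic polynomial is λ² − (3)λ + (2) with roots 2 and 1.
Eigenvectors give P = [[-3, 2], [-2, 1]] with P⁻¹ = [[1, -2], [2, -3]], and A = P·diag(2, 1)·P⁻¹.
Then A^6 = P·diag(64, 1)·P⁻¹ = [[-192, 2], [-128, 1]] · [[1, -2], [2, -3]] = [[-188, 378], [-126, 253]].

[[-188, 378], [-126, 253]]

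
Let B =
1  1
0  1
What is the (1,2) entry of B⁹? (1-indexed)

B = I + N where N = [[0, 1], [0, 0]] is strictly upper-triangular, so N² = 0.
(I + N)⁹ = I + 9·N = [[1, 9], [0, 1]].

9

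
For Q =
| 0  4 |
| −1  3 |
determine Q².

[[−4, 12], [−3, 5]]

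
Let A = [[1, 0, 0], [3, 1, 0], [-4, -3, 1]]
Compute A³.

A = I + N where N = [[0, 0, 0], [3, 0, 0], [-4, -3, 0]] is strictly lower-triangular, so N³ = 0.
(I + N)³ = I + 3·N + 3·N² = [[1, 0, 0], [9, 1, 0], [-39, -9, 1]].

[[1, 0, 0], [9, 1, 0], [-39, -9, 1]]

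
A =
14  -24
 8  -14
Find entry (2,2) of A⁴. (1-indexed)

tr A = 0 and det A = -4, so the characteristic polynomial is λ² − (0)λ + (-4) with roots -2 and 2.
Eigenvectors give P = [[3, 2], [2, 1]] with P⁻¹ = [[-1, 2], [2, -3]], and A = P·diag(-2, 2)·P⁻¹.
Then A⁴ = P·diag(16, 16)·P⁻¹ = [[48, 32], [32, 16]] · [[-1, 2], [2, -3]] = [[16, 0], [0, 16]].

16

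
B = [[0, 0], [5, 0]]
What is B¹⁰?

B is strictly triangular, hence nilpotent: B² = 0, so B¹⁰ = 0.

[[0, 0], [0, 0]]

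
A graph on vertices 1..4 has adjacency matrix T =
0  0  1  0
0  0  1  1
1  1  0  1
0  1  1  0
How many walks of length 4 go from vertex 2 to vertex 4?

The number of length-4 walks from vertex 2 to vertex 4 is entry (2,4) of T⁴, where T is the adjacency matrix.
T² = [[1, 1, 0, 1], [1, 2, 1, 1], [0, 1, 3, 1], [1, 1, 1, 2]]
T³ = [[0, 1, 3, 1], [1, 2, 4, 3], [3, 4, 2, 4], [1, 3, 4, 2]]
T⁴ = [[3, 4, 2, 4], [4, 7, 6, 6], [2, 6, 11, 6], [4, 6, 6, 7]]

6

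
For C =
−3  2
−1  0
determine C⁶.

[[127, −126], [63, −62]]

tr C = −3 and det C = 2, so the characteristic polynomial is λ² − (−3)λ + (2) with roots −1 and −2.
Eigenvectors give P = [[−1, 2], [−1, 1]] with P⁻¹ = [[1, −2], [1, −1]], and C = P·diag(−1, −2)·P⁻¹.
Then C⁶ = P·diag(1, 64)·P⁻¹ = [[−1, 128], [−1, 64]] · [[1, −2], [1, −1]] = [[127, −126], [63, −62]].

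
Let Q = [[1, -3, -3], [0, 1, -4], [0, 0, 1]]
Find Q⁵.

[[1, -15, 105], [0, 1, -20], [0, 0, 1]]

Q = I + N where N = [[0, -3, -3], [0, 0, -4], [0, 0, 0]] is strictly upper-triangular, so N³ = 0.
(I + N)⁵ = I + 5·N + 10·N² = [[1, -15, 105], [0, 1, -20], [0, 0, 1]].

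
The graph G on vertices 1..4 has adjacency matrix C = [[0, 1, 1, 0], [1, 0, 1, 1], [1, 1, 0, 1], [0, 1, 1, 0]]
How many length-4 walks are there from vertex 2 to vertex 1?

The number of length-4 walks from vertex 2 to vertex 1 is entry (2,1) of C⁴, where C is the adjacency matrix.
C² = [[2, 1, 1, 2], [1, 3, 2, 1], [1, 2, 3, 1], [2, 1, 1, 2]]
C³ = [[2, 5, 5, 2], [5, 4, 5, 5], [5, 5, 4, 5], [2, 5, 5, 2]]
C⁴ = [[10, 9, 9, 10], [9, 15, 14, 9], [9, 14, 15, 9], [10, 9, 9, 10]]

9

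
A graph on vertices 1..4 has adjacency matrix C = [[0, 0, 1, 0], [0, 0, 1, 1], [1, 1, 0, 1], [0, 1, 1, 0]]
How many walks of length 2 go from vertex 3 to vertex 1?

0

The number of length-2 walks from vertex 3 to vertex 1 is entry (3,1) of C², where C is the adjacency matrix.
C² = [[1, 1, 0, 1], [1, 2, 1, 1], [0, 1, 3, 1], [1, 1, 1, 2]]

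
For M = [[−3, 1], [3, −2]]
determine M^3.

M^2 = [[12, −5], [−15, 7]]
M^3 = [[−51, 22], [66, −29]]

[[−51, 22], [66, −29]]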